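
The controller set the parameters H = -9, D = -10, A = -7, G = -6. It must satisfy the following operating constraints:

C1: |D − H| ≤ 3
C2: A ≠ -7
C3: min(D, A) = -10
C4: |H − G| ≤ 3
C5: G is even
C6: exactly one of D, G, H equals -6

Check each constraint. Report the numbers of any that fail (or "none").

C1: |-10 − (-9)| = 1; 1 ≤ 3 — satisfied.
C2: A = -7, but -7 is required to differ — violated.
C3: min(-10, -7) = -10 — satisfied.
C4: |-9 − (-6)| = 3; 3 ≤ 3 — satisfied.
C5: G = -6 is even — satisfied.
C6: D=-10, G=-6, H=-9; 1 of them equals -6 — satisfied.

No — constraint 2 is not satisfied.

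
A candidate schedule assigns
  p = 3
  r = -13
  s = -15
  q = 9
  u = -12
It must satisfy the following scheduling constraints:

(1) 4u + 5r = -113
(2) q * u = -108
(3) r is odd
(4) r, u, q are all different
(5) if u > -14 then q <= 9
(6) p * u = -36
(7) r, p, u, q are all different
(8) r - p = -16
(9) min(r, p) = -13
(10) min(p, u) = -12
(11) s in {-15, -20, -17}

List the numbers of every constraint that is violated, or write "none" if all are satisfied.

(1) 4u + 5r = 4(-12) + 5(-13) = -113  ✔
(2) q * u = 9 * (-12) = -108  ✔
(3) r = -13 is odd  ✔
(4) values -13, -12, 9 are pairwise distinct  ✔
(5) u = -12 > -14, so we need q ≤ 9; q = 9 ≤ 9  ✔
(6) p * u = 3 * (-12) = -36  ✔
(7) values -13, 3, -12, 9 are pairwise distinct  ✔
(8) r - p = -13 - 3 = -16  ✔
(9) min(-13, 3) = -13  ✔
(10) min(3, -12) = -12  ✔
(11) s = -15 is in {-15, -20, -17}  ✔

None — every constraint holds.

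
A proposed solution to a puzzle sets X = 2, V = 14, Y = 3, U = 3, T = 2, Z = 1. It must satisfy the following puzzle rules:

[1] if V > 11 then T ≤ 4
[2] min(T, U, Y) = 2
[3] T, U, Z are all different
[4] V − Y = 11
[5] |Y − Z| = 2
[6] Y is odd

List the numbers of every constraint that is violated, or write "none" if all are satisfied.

[1] V = 14 > 11, so we need T ≤ 4; T = 2 ≤ 4 — OK.
[2] min(2, 3, 3) = 2 — OK.
[3] values 2, 3, 1 are pairwise distinct — OK.
[4] V − Y = 14 − 3 = 11 — OK.
[5] |3 − 1| = 2 — OK.
[6] Y = 3 is odd — OK.

None — every constraint holds.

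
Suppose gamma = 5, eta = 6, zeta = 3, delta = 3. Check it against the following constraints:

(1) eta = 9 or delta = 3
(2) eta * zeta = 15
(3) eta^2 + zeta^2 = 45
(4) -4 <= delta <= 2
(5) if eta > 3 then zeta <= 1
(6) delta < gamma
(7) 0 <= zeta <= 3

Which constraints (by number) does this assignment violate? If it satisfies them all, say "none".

No — constraints 2, 4, 5 are not satisfied.

(1) eta = 6 ≠ 9, but delta = 3 = 3 (second disjunct) — holds.
(2) eta * zeta = 6 * 3 = 18, not 15 — does not hold.
(3) eta^2 + zeta^2 = 6^2 + 3^2 = 36 + 9 = 45 — holds.
(4) delta = 3 is outside [-4, 2] — does not hold.
(5) eta = 6 > 3, so we need zeta ≤ 1; but zeta = 3 > 1 — does not hold.
(6) delta = 3, gamma = 5; 3 < 5 — holds.
(7) zeta = 3 lies in [0, 3] — holds.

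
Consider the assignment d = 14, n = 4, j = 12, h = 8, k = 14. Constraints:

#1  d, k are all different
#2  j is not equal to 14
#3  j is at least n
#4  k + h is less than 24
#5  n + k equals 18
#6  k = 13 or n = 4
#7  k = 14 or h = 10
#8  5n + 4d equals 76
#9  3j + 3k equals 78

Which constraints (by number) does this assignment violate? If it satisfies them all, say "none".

Constraint 1 does not hold.

#1 d = k = 14, not all different — violated.
#2 j = 12, and 12 ≠ 14 — OK.
#3 j = 12, n = 4; 12 ≥ 4 — OK.
#4 k + h = 14 + 8 = 22; 22 < 24 — OK.
#5 n + k = 4 + 14 = 18 — OK.
#6 k = 14 ≠ 13, but n = 4 = 4 (second disjunct) — OK.
#7 k = 14 = 14 (first disjunct) — OK.
#8 5n + 4d = 5(4) + 4(14) = 76 — OK.
#9 3j + 3k = 3(12) + 3(14) = 78 — OK.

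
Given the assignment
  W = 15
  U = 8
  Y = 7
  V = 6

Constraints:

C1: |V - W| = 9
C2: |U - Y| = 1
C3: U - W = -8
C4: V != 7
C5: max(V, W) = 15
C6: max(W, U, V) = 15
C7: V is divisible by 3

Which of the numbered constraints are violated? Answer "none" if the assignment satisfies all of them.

The assignment fails constraint 3.

C1: |6 - 15| = 9  ✔
C2: |8 - 7| = 1  ✔
C3: U - W = 8 - 15 = -7, not -8  ✘
C4: V = 6, and 6 ≠ 7  ✔
C5: max(6, 15) = 15  ✔
C6: max(15, 8, 6) = 15  ✔
C7: 6 / 3 = 2, so 3 divides 6  ✔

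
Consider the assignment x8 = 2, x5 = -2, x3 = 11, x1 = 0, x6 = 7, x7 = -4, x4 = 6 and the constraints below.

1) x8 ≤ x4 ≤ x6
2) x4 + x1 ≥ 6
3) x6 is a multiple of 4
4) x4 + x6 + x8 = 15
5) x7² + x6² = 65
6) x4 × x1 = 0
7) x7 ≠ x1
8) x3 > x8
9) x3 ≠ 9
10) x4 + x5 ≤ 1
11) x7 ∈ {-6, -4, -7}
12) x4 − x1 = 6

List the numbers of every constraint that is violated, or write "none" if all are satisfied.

The assignment fails constraints 3, 10.

1) values 2 ≤ 6 ≤ 7  OK
2) x4 + x1 = 6 + 0 = 6; 6 ≥ 6  OK
3) 7 = 4×1 + 3, so 4 does not divide 7  FAIL
4) x4 + x6 + x8 = 6 + 7 + 2 = 15  OK
5) x7² + x6² = (-4)² + 7² = 16 + 49 = 65  OK
6) x4 × x1 = 6 × 0 = 0  OK
7) x7 = -4, x1 = 0; distinct  OK
8) x3 = 11, x8 = 2; 11 > 2  OK
9) x3 = 11, and 11 ≠ 9  OK
10) x4 + x5 = 6 + (-2) = 4; 4 > 1, bound 1 not met  FAIL
11) x7 = -4 is in {-6, -4, -7}  OK
12) x4 − x1 = 6 − 0 = 6  OK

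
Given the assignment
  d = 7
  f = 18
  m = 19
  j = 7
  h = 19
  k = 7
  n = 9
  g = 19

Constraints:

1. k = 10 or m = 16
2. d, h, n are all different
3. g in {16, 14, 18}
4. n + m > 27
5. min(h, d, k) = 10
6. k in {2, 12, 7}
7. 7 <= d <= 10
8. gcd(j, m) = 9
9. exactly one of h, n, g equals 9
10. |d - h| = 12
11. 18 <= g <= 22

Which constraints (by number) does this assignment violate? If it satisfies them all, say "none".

1. k = 7 ≠ 10 and m = 19 ≠ 16; both disjuncts false  FAIL
2. values 7, 19, 9 are pairwise distinct  OK
3. g = 19 is not in {16, 14, 18}  FAIL
4. n + m = 9 + 19 = 28; 28 > 27  OK
5. min(19, 7, 7) = 7, not 10  FAIL
6. k = 7 is in {2, 12, 7}  OK
7. d = 7 lies in [7, 10]  OK
8. gcd(7, 19) = 1, not 9  FAIL
9. h=19, n=9, g=19; 1 of them equals 9  OK
10. |7 - 19| = 12  OK
11. g = 19 lies in [18, 22]  OK

No — constraints 1, 3, 5, and 8 are not satisfied.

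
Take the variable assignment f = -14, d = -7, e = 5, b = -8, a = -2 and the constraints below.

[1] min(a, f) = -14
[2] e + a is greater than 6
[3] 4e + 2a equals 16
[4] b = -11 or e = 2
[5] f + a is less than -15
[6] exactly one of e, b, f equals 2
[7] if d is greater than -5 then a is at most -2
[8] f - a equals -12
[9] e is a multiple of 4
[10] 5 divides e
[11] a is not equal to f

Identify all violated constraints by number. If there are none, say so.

[1] min(-2, -14) = -14  OK
[2] e + a = 5 + (-2) = 3; 3 ≤ 6, bound 6 not met  FAIL
[3] 4e + 2a = 4(5) + 2(-2) = 16  OK
[4] b = -8 ≠ -11 and e = 5 ≠ 2; both disjuncts false  FAIL
[5] f + a = -14 + (-2) = -16; -16 < -15  OK
[6] e=5, b=-8, f=-14; 0 of them equal 2, not exactly one  FAIL
[7] d = -7, not > -5; antecedent false, conditional vacuously true  OK
[8] f - a = -14 - (-2) = -12  OK
[9] 5 = 4*1 + 1, so 4 does not divide 5  FAIL
[10] 5 / 5 = 1, so 5 divides 5  OK
[11] a = -2, f = -14; distinct  OK

Constraints 2, 4, 6, and 9 do not hold.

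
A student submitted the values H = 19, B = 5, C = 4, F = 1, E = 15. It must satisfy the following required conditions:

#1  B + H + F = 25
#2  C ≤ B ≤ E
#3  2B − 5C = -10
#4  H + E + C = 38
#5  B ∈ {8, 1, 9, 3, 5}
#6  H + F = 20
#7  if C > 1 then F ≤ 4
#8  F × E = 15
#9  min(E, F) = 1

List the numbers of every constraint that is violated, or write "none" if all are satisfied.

None — every constraint holds.

#1 B + H + F = 5 + 19 + 1 = 25 — holds.
#2 values 4 ≤ 5 ≤ 15 — holds.
#3 2B − 5C = 2(5) − 5(4) = -10 — holds.
#4 H + E + C = 19 + 15 + 4 = 38 — holds.
#5 B = 5 is in {8, 1, 9, 3, 5} — holds.
#6 H + F = 19 + 1 = 20 — holds.
#7 C = 4 > 1, so we need F ≤ 4; F = 1 ≤ 4 — holds.
#8 F × E = 1 × 15 = 15 — holds.
#9 min(15, 1) = 1 — holds.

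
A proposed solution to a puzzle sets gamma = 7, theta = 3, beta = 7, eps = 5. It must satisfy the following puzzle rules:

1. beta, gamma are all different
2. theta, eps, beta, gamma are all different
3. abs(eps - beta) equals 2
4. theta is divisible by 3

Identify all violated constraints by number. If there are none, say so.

1. beta = gamma = 7, not all different — violated.
2. beta = gamma = 7, not all different — violated.
3. abs(5 - 7) = 2 — satisfied.
4. 3 / 3 = 1, so 3 divides 3 — satisfied.

The assignment fails constraints 1 and 2.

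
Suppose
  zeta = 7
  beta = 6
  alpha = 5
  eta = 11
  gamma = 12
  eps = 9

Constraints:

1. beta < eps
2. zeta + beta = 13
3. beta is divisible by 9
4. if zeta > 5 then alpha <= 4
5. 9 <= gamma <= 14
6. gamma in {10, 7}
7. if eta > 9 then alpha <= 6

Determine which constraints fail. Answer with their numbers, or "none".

The assignment fails constraints 3, 4, 6.

1. beta = 6, eps = 9; 6 < 9 — OK.
2. zeta + beta = 7 + 6 = 13 — OK.
3. 6 = 9*0 + 6, so 9 does not divide 6 — violated.
4. zeta = 7 > 5, so we need alpha ≤ 4; but alpha = 5 > 4 — violated.
5. gamma = 12 lies in [9, 14] — OK.
6. gamma = 12 is not in {10, 7} — violated.
7. eta = 11 > 9, so we need alpha ≤ 6; alpha = 5 ≤ 6 — OK.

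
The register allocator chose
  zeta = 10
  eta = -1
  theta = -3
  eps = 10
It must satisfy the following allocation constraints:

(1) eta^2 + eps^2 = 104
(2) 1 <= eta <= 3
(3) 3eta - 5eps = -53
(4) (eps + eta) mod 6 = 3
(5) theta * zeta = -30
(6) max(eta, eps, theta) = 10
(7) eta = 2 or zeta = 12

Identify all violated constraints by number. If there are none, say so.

(1) eta^2 + eps^2 = (-1)^2 + 10^2 = 1 + 100 = 101, not 104 — violated.
(2) eta = -1 is outside [1, 3] — violated.
(3) 3eta - 5eps = 3(-1) - 5(10) = -53 — OK.
(4) eps + eta = 9; 9 mod 6 = 3 — OK.
(5) theta * zeta = -3 * 10 = -30 — OK.
(6) max(-1, 10, -3) = 10 — OK.
(7) eta = -1 ≠ 2 and zeta = 10 ≠ 12; both disjuncts false — violated.

No — constraints 1, 2, 7 are not satisfied.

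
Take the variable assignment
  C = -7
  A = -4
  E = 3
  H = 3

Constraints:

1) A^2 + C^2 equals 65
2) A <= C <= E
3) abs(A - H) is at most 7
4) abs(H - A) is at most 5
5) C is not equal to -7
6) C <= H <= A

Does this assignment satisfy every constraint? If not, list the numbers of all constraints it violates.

1) A^2 + C^2 = (-4)^2 + (-7)^2 = 16 + 49 = 65 — holds.
2) values -4, -7, 3; A = -4 is not <= C = -7 — fails.
3) abs(-4 - 3) = 7; 7 ≤ 7 — holds.
4) abs(3 - (-4)) = 7; 7 > 5, exceeds bound 5 — fails.
5) C = -7, but -7 is required to differ — fails.
6) values -7, 3, -4; H = 3 is not <= A = -4 — fails.

Constraints 2, 4, 5, and 6 are violated.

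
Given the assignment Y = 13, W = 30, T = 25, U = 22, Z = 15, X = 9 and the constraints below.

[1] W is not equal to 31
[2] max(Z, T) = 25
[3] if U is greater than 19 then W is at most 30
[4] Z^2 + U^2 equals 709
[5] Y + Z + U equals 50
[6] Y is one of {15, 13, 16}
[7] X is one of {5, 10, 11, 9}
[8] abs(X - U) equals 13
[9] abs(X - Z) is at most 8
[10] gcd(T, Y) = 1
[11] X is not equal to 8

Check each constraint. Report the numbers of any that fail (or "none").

[1] W = 30, and 30 ≠ 31  ✓
[2] max(15, 25) = 25  ✓
[3] U = 22 > 19, so we need W ≤ 30; W = 30 ≤ 30  ✓
[4] Z^2 + U^2 = 15^2 + 22^2 = 225 + 484 = 709  ✓
[5] Y + Z + U = 13 + 15 + 22 = 50  ✓
[6] Y = 13 is in {15, 13, 16}  ✓
[7] X = 9 is in {5, 10, 11, 9}  ✓
[8] abs(9 - 22) = 13  ✓
[9] abs(9 - 15) = 6; 6 ≤ 8  ✓
[10] gcd(25, 13) = 1  ✓
[11] X = 9, and 9 ≠ 8  ✓

No violations.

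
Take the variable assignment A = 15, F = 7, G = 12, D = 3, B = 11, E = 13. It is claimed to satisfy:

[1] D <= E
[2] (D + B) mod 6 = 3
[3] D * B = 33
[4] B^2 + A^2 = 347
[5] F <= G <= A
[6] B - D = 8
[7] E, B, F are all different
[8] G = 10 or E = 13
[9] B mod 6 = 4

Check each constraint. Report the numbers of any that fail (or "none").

[1] D = 3, E = 13; 3 ≤ 13 — OK.
[2] D + B = 14; 14 mod 6 = 2, not 3 — violated.
[3] D * B = 3 * 11 = 33 — OK.
[4] B^2 + A^2 = 11^2 + 15^2 = 121 + 225 = 346, not 347 — violated.
[5] values 7 <= 12 <= 15 — OK.
[6] B - D = 11 - 3 = 8 — OK.
[7] values 13, 11, 7 are pairwise distinct — OK.
[8] G = 12 ≠ 10, but E = 13 = 13 (second disjunct) — OK.
[9] 11 mod 6 = 5, not 4 — violated.

Violated: 2, 4, 9.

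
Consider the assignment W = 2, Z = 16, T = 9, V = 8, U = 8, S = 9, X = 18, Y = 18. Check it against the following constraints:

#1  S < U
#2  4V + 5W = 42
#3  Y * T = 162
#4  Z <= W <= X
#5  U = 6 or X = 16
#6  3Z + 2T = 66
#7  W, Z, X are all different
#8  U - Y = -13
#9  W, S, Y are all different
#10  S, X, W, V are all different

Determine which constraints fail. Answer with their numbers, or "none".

#1 S = 9, U = 8; 9 ≥ 8 (want <) — violated.
#2 4V + 5W = 4(8) + 5(2) = 42 — OK.
#3 Y * T = 18 * 9 = 162 — OK.
#4 values 16, 2, 18; Z = 16 is not <= W = 2 — violated.
#5 U = 8 ≠ 6 and X = 18 ≠ 16; both disjuncts false — violated.
#6 3Z + 2T = 3(16) + 2(9) = 66 — OK.
#7 values 2, 16, 18 are pairwise distinct — OK.
#8 U - Y = 8 - 18 = -10, not -13 — violated.
#9 values 2, 9, 18 are pairwise distinct — OK.
#10 values 9, 18, 2, 8 are pairwise distinct — OK.

Constraints 1, 4, 5, and 8 are violated.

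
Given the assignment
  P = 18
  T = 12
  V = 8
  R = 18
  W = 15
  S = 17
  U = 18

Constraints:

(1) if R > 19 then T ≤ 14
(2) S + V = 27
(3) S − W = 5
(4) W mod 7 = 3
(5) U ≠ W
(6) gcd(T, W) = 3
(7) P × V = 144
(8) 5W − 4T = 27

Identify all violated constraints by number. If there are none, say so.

No — constraints 2, 3, 4 are not satisfied.

(1) R = 18, not > 19; antecedent false, conditional vacuously true — holds.
(2) S + V = 17 + 8 = 25, not 27 — does not hold.
(3) S − W = 17 − 15 = 2, not 5 — does not hold.
(4) 15 mod 7 = 1, not 3 — does not hold.
(5) U = 18, W = 15; distinct — holds.
(6) gcd(12, 15) = 3 — holds.
(7) P × V = 18 × 8 = 144 — holds.
(8) 5W − 4T = 5(15) − 4(12) = 27 — holds.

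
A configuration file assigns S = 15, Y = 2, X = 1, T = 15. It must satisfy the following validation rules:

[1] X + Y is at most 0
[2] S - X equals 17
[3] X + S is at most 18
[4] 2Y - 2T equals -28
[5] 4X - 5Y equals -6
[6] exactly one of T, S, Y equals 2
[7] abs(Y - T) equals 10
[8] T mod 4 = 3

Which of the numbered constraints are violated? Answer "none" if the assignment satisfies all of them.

[1] X + Y = 1 + 2 = 3; 3 > 0, bound 0 not met — fails.
[2] S - X = 15 - 1 = 14, not 17 — fails.
[3] X + S = 1 + 15 = 16; 16 ≤ 18 — holds.
[4] 2Y - 2T = 2(2) - 2(15) = -26, not -28 — fails.
[5] 4X - 5Y = 4(1) - 5(2) = -6 — holds.
[6] T=15, S=15, Y=2; 1 of them equals 2 — holds.
[7] abs(2 - 15) = 13, not 10 — fails.
[8] 15 mod 4 = 3 — holds.

Constraints 1, 2, 4, 7 do not hold.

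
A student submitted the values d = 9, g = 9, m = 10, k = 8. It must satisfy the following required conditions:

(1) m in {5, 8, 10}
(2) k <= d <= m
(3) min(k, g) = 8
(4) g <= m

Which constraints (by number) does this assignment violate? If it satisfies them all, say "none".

The assignment satisfies every constraint.

(1) m = 10 is in {5, 8, 10} — satisfied.
(2) values 8 <= 9 <= 10 — satisfied.
(3) min(8, 9) = 8 — satisfied.
(4) g = 9, m = 10; 9 ≤ 10 — satisfied.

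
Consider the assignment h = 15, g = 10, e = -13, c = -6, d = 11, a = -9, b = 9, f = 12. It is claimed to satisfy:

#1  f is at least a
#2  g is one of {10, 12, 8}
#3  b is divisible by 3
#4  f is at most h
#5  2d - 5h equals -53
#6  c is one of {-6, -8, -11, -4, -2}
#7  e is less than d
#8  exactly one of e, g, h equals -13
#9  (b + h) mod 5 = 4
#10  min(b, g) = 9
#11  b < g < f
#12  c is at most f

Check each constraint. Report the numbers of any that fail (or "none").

#1 f = 12, a = -9; 12 ≥ -9  ✔
#2 g = 10 is in {10, 12, 8}  ✔
#3 9 / 3 = 3, so 3 divides 9  ✔
#4 f = 12, h = 15; 12 ≤ 15  ✔
#5 2d - 5h = 2(11) - 5(15) = -53  ✔
#6 c = -6 is in {-6, -8, -11, -4, -2}  ✔
#7 e = -13, d = 11; -13 < 11  ✔
#8 e=-13, g=10, h=15; 1 of them equals -13  ✔
#9 b + h = 24; 24 mod 5 = 4  ✔
#10 min(9, 10) = 9  ✔
#11 values 9 < 10 < 12  ✔
#12 c = -6, f = 12; -6 ≤ 12  ✔

Yes — all constraints hold.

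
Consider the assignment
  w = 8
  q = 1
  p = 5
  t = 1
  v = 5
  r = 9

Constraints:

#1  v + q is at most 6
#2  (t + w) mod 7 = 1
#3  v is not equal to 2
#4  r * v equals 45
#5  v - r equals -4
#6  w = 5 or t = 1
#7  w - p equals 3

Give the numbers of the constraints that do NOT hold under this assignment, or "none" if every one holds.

#1 v + q = 5 + 1 = 6; 6 ≤ 6  holds
#2 t + w = 9; 9 mod 7 = 2, not 1  fails
#3 v = 5, and 5 ≠ 2  holds
#4 r * v = 9 * 5 = 45  holds
#5 v - r = 5 - 9 = -4  holds
#6 w = 8 ≠ 5, but t = 1 = 1 (second disjunct)  holds
#7 w - p = 8 - 5 = 3  holds

No — constraint 2 is not satisfied.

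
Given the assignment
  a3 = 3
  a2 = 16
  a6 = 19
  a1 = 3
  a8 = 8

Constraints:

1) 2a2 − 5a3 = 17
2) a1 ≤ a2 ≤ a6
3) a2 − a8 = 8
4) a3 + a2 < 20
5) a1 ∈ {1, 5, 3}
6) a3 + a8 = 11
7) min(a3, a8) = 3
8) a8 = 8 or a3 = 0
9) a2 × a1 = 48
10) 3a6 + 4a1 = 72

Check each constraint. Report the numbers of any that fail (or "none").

1) 2a2 − 5a3 = 2(16) − 5(3) = 17 — holds.
2) values 3 ≤ 16 ≤ 19 — holds.
3) a2 − a8 = 16 − 8 = 8 — holds.
4) a3 + a2 = 3 + 16 = 19; 19 < 20 — holds.
5) a1 = 3 is in {1, 5, 3} — holds.
6) a3 + a8 = 3 + 8 = 11 — holds.
7) min(3, 8) = 3 — holds.
8) a8 = 8 = 8 (first disjunct) — holds.
9) a2 × a1 = 16 × 3 = 48 — holds.
10) 3a6 + 4a1 = 3(19) + 4(3) = 69, not 72 — does not hold.

Constraint 10 is violated.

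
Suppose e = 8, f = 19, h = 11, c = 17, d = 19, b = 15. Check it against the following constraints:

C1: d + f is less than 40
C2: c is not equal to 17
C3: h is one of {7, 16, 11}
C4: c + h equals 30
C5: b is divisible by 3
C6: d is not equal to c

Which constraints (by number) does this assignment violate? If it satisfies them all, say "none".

C1: d + f = 19 + 19 = 38; 38 < 40  ✔
C2: c = 17, but 17 is required to differ  ✘
C3: h = 11 is in {7, 16, 11}  ✔
C4: c + h = 17 + 11 = 28, not 30  ✘
C5: 15 / 3 = 5, so 3 divides 15  ✔
C6: d = 19, c = 17; distinct  ✔

No — constraints 2 and 4 are not satisfied.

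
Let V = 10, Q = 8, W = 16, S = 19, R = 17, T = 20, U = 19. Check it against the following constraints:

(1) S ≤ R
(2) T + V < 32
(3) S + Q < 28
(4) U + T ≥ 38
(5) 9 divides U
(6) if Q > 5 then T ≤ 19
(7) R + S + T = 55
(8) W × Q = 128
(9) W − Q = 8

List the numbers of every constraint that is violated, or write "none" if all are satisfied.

Constraints 1, 5, 6, and 7 do not hold.

(1) S = 19, R = 17; 19 > 17 (want ≤)  FAIL
(2) T + V = 20 + 10 = 30; 30 < 32  OK
(3) S + Q = 19 + 8 = 27; 27 < 28  OK
(4) U + T = 19 + 20 = 39; 39 ≥ 38  OK
(5) 19 = 9×2 + 1, so 9 does not divide 19  FAIL
(6) Q = 8 > 5, so we need T ≤ 19; but T = 20 > 19  FAIL
(7) R + S + T = 17 + 19 + 20 = 56, not 55  FAIL
(8) W × Q = 16 × 8 = 128  OK
(9) W − Q = 16 − 8 = 8  OK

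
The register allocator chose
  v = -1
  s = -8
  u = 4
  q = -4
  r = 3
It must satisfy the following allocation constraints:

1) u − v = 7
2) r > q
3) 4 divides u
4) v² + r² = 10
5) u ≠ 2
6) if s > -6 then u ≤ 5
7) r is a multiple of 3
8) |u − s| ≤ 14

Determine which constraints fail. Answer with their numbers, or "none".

1) u − v = 4 − (-1) = 5, not 7 — violated.
2) r = 3, q = -4; 3 > -4 — satisfied.
3) 4 / 4 = 1, so 4 divides 4 — satisfied.
4) v² + r² = (-1)² + 3² = 1 + 9 = 10 — satisfied.
5) u = 4, and 4 ≠ 2 — satisfied.
6) s = -8, not > -6; antecedent false, conditional vacuously true — satisfied.
7) 3 / 3 = 1, so 3 divides 3 — satisfied.
8) |4 − (-8)| = 12; 12 ≤ 14 — satisfied.

No — constraint 1 is not satisfied.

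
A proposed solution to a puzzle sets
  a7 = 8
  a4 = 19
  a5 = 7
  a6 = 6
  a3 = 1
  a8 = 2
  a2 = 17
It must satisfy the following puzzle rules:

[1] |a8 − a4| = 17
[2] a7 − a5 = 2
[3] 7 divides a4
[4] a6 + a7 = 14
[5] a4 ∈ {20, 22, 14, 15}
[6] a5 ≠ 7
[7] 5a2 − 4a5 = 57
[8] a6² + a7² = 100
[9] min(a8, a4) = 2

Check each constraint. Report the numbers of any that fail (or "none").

[1] |2 − 19| = 17  holds
[2] a7 − a5 = 8 − 7 = 1, not 2  fails
[3] 19 = 7×2 + 5, so 7 does not divide 19  fails
[4] a6 + a7 = 6 + 8 = 14  holds
[5] a4 = 19 is not in {20, 22, 14, 15}  fails
[6] a5 = 7, but 7 is required to differ  fails
[7] 5a2 − 4a5 = 5(17) − 4(7) = 57  holds
[8] a6² + a7² = 6² + 8² = 36 + 64 = 100  holds
[9] min(2, 19) = 2  holds

The assignment fails constraints 2, 3, 5, and 6.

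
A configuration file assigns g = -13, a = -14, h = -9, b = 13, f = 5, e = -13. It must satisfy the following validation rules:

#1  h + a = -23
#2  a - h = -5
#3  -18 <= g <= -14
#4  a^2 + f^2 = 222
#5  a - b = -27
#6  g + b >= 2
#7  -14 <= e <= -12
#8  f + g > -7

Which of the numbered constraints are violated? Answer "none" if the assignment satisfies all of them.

The assignment fails constraints 3, 4, 6, 8.

#1 h + a = -9 + (-14) = -23 — holds.
#2 a - h = -14 - (-9) = -5 — holds.
#3 g = -13 is outside [-18, -14] — fails.
#4 a^2 + f^2 = (-14)^2 + 5^2 = 196 + 25 = 221, not 222 — fails.
#5 a - b = -14 - 13 = -27 — holds.
#6 g + b = -13 + 13 = 0; 0 < 2, bound 2 not met — fails.
#7 e = -13 lies in [-14, -12] — holds.
#8 f + g = 5 + (-13) = -8; -8 ≤ -7, bound -7 not met — fails.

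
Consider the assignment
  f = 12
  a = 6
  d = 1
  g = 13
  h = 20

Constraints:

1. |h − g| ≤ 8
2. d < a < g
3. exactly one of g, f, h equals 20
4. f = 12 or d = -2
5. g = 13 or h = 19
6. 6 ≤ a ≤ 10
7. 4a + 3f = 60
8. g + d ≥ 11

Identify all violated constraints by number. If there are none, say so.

Yes — all constraints hold.

1. |20 − 13| = 7; 7 ≤ 8 — OK.
2. values 1 < 6 < 13 — OK.
3. g=13, f=12, h=20; 1 of them equals 20 — OK.
4. f = 12 = 12 (first disjunct) — OK.
5. g = 13 = 13 (first disjunct) — OK.
6. a = 6 lies in [6, 10] — OK.
7. 4a + 3f = 4(6) + 3(12) = 60 — OK.
8. g + d = 13 + 1 = 14; 14 ≥ 11 — OK.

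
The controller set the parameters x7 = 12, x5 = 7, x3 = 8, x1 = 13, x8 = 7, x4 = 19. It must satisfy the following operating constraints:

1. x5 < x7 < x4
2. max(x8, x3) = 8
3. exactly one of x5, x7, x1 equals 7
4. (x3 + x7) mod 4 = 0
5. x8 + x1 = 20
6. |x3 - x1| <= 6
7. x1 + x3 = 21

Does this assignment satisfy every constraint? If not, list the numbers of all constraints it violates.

1. values 7 < 12 < 19  yes
2. max(7, 8) = 8  yes
3. x5=7, x7=12, x1=13; 1 of them equals 7  yes
4. x3 + x7 = 20; 20 mod 4 = 0  yes
5. x8 + x1 = 7 + 13 = 20  yes
6. |8 - 13| = 5; 5 ≤ 6  yes
7. x1 + x3 = 13 + 8 = 21  yes

None — every constraint holds.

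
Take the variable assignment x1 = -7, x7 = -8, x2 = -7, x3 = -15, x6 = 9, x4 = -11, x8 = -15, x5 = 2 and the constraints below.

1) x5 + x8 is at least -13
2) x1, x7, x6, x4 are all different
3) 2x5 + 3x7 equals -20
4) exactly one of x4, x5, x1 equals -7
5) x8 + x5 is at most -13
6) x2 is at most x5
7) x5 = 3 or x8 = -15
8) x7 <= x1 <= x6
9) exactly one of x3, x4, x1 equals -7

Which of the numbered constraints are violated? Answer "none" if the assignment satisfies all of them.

No violations.

1) x5 + x8 = 2 + (-15) = -13; -13 ≥ -13  ✓
2) values -7, -8, 9, -11 are pairwise distinct  ✓
3) 2x5 + 3x7 = 2(2) + 3(-8) = -20  ✓
4) x4=-11, x5=2, x1=-7; 1 of them equals -7  ✓
5) x8 + x5 = -15 + 2 = -13; -13 ≤ -13  ✓
6) x2 = -7, x5 = 2; -7 ≤ 2  ✓
7) x5 = 2 ≠ 3, but x8 = -15 = -15 (second disjunct)  ✓
8) values -8 <= -7 <= 9  ✓
9) x3=-15, x4=-11, x1=-7; 1 of them equals -7  ✓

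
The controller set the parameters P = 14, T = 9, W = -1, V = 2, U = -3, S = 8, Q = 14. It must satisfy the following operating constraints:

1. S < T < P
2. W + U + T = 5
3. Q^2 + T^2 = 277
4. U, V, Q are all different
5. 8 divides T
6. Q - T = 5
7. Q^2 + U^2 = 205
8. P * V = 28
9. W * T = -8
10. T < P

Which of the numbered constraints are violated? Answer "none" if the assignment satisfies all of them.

The assignment fails constraints 5 and 9.

1. values 8 < 9 < 14 — OK.
2. W + U + T = -1 + (-3) + 9 = 5 — OK.
3. Q^2 + T^2 = 14^2 + 9^2 = 196 + 81 = 277 — OK.
4. values -3, 2, 14 are pairwise distinct — OK.
5. 9 = 8*1 + 1, so 8 does not divide 9 — violated.
6. Q - T = 14 - 9 = 5 — OK.
7. Q^2 + U^2 = 14^2 + (-3)^2 = 196 + 9 = 205 — OK.
8. P * V = 14 * 2 = 28 — OK.
9. W * T = -1 * 9 = -9, not -8 — violated.
10. T = 9, P = 14; 9 < 14 — OK.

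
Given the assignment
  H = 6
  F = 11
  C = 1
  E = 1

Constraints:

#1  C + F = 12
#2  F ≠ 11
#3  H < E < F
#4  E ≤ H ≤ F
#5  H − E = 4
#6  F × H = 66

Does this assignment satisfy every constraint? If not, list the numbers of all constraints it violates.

No — constraints 2, 3, and 5 are not satisfied.

#1 C + F = 1 + 11 = 12 — holds.
#2 F = 11, but 11 is required to differ — fails.
#3 values 6, 1, 11; H = 6 is not < E = 1 — fails.
#4 values 1 ≤ 6 ≤ 11 — holds.
#5 H − E = 6 − 1 = 5, not 4 — fails.
#6 F × H = 11 × 6 = 66 — holds.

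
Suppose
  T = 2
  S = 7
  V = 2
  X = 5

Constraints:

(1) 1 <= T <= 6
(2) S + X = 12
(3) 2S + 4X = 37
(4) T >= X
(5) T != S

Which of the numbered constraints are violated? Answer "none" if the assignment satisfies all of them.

No — constraints 3 and 4 are not satisfied.

(1) T = 2 lies in [1, 6] — satisfied.
(2) S + X = 7 + 5 = 12 — satisfied.
(3) 2S + 4X = 2(7) + 4(5) = 34, not 37 — violated.
(4) T = 2, X = 5; 2 < 5 (want ≥) — violated.
(5) T = 2, S = 7; distinct — satisfied.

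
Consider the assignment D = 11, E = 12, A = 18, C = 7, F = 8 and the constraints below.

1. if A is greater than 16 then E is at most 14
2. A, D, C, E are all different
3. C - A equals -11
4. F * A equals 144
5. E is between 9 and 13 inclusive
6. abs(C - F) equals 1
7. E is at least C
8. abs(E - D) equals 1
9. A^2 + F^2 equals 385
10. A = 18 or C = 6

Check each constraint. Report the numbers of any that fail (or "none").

Constraint 9 is violated.

1. A = 18 > 16, so we need E ≤ 14; E = 12 ≤ 14 — holds.
2. values 18, 11, 7, 12 are pairwise distinct — holds.
3. C - A = 7 - 18 = -11 — holds.
4. F * A = 8 * 18 = 144 — holds.
5. E = 12 lies in [9, 13] — holds.
6. abs(7 - 8) = 1 — holds.
7. E = 12, C = 7; 12 ≥ 7 — holds.
8. abs(12 - 11) = 1 — holds.
9. A^2 + F^2 = 18^2 + 8^2 = 324 + 64 = 388, not 385 — does not hold.
10. A = 18 = 18 (first disjunct) — holds.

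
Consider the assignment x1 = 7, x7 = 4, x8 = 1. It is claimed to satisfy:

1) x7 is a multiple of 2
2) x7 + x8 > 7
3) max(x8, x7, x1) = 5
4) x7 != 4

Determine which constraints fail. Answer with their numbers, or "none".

Violated: 2, 3, and 4.

1) 4 / 2 = 2, so 2 divides 4  true
2) x7 + x8 = 4 + 1 = 5; 5 ≤ 7, bound 7 not met  false
3) max(1, 4, 7) = 7, not 5  false
4) x7 = 4, but 4 is required to differ  false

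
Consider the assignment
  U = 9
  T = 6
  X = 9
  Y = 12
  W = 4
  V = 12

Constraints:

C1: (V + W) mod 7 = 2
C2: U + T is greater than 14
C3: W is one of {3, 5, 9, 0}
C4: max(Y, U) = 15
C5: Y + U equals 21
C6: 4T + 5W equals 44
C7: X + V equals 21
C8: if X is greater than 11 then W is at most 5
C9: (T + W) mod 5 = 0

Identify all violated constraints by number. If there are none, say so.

No — constraints 3 and 4 are not satisfied.

C1: V + W = 16; 16 mod 7 = 2  true
C2: U + T = 9 + 6 = 15; 15 > 14  true
C3: W = 4 is not in {3, 5, 9, 0}  false
C4: max(12, 9) = 12, not 15  false
C5: Y + U = 12 + 9 = 21  true
C6: 4T + 5W = 4(6) + 5(4) = 44  true
C7: X + V = 9 + 12 = 21  true
C8: X = 9, not > 11; antecedent false, conditional vacuously true  true
C9: T + W = 10; 10 mod 5 = 0  true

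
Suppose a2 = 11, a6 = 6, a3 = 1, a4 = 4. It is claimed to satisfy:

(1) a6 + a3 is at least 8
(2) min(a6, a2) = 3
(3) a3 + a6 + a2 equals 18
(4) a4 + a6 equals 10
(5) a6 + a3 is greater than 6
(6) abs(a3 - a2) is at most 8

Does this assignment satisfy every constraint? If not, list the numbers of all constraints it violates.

No — constraints 1, 2, 6 are not satisfied.

(1) a6 + a3 = 6 + 1 = 7; 7 < 8, bound 8 not met — violated.
(2) min(6, 11) = 6, not 3 — violated.
(3) a3 + a6 + a2 = 1 + 6 + 11 = 18 — satisfied.
(4) a4 + a6 = 4 + 6 = 10 — satisfied.
(5) a6 + a3 = 6 + 1 = 7; 7 > 6 — satisfied.
(6) abs(1 - 11) = 10; 10 > 8, exceeds bound 8 — violated.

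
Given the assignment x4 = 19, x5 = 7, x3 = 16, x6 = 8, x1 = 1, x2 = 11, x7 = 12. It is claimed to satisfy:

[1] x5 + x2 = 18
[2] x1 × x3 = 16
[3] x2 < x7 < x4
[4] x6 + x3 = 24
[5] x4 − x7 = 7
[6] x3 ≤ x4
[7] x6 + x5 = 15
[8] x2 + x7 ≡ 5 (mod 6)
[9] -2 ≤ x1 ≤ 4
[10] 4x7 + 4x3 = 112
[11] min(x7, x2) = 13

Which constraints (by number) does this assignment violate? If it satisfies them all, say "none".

Constraint 11 does not hold.

[1] x5 + x2 = 7 + 11 = 18  ✓
[2] x1 × x3 = 1 × 16 = 16  ✓
[3] values 11 < 12 < 19  ✓
[4] x6 + x3 = 8 + 16 = 24  ✓
[5] x4 − x7 = 19 − 12 = 7  ✓
[6] x3 = 16, x4 = 19; 16 ≤ 19  ✓
[7] x6 + x5 = 8 + 7 = 15  ✓
[8] x2 + x7 = 23; 23 mod 6 = 5  ✓
[9] x1 = 1 lies in [-2, 4]  ✓
[10] 4x7 + 4x3 = 4(12) + 4(16) = 112  ✓
[11] min(12, 11) = 11, not 13  ✗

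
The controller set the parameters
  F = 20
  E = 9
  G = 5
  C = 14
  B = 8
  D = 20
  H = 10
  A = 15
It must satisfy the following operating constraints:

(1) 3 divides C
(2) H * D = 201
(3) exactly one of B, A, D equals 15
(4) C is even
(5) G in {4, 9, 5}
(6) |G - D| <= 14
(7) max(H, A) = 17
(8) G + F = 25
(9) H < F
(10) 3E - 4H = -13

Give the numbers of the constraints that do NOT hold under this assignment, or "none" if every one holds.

Constraints 1, 2, 6, 7 do not hold.

(1) 14 = 3*4 + 2, so 3 does not divide 14 — does not hold.
(2) H * D = 10 * 20 = 200, not 201 — does not hold.
(3) B=8, A=15, D=20; 1 of them equals 15 — holds.
(4) C = 14 is even — holds.
(5) G = 5 is in {4, 9, 5} — holds.
(6) |5 - 20| = 15; 15 > 14, exceeds bound 14 — does not hold.
(7) max(10, 15) = 15, not 17 — does not hold.
(8) G + F = 5 + 20 = 25 — holds.
(9) H = 10, F = 20; 10 < 20 — holds.
(10) 3E - 4H = 3(9) - 4(10) = -13 — holds.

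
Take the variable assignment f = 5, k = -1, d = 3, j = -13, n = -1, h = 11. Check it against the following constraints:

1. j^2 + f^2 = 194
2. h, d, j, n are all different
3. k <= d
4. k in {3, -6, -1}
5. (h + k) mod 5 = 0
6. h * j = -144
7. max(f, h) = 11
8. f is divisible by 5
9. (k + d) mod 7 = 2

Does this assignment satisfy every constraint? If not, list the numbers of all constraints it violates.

1. j^2 + f^2 = (-13)^2 + 5^2 = 169 + 25 = 194 — OK.
2. values 11, 3, -13, -1 are pairwise distinct — OK.
3. k = -1, d = 3; -1 ≤ 3 — OK.
4. k = -1 is in {3, -6, -1} — OK.
5. h + k = 10; 10 mod 5 = 0 — OK.
6. h * j = 11 * (-13) = -143, not -144 — violated.
7. max(5, 11) = 11 — OK.
8. 5 / 5 = 1, so 5 divides 5 — OK.
9. k + d = 2; 2 mod 7 = 2 — OK.

Violated: 6.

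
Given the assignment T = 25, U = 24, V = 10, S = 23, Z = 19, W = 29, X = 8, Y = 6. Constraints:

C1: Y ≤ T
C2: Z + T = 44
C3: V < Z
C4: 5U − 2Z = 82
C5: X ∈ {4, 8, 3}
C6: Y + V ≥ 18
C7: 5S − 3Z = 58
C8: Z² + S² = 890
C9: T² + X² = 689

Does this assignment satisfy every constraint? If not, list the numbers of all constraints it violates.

No — constraint 6 is not satisfied.

C1: Y = 6, T = 25; 6 ≤ 25 — OK.
C2: Z + T = 19 + 25 = 44 — OK.
C3: V = 10, Z = 19; 10 < 19 — OK.
C4: 5U − 2Z = 5(24) − 2(19) = 82 — OK.
C5: X = 8 is in {4, 8, 3} — OK.
C6: Y + V = 6 + 10 = 16; 16 < 18, bound 18 not met — violated.
C7: 5S − 3Z = 5(23) − 3(19) = 58 — OK.
C8: Z² + S² = 19² + 23² = 361 + 529 = 890 — OK.
C9: T² + X² = 25² + 8² = 625 + 64 = 689 — OK.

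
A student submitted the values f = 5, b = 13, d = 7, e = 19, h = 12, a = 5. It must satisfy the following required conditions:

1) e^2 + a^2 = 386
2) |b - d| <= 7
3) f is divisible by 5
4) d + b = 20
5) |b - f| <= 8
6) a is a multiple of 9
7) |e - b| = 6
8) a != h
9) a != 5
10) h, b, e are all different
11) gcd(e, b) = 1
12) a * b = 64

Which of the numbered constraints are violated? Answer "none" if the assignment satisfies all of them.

The assignment fails constraints 6, 9, and 12.

1) e^2 + a^2 = 19^2 + 5^2 = 361 + 25 = 386 — OK.
2) |13 - 7| = 6; 6 ≤ 7 — OK.
3) 5 / 5 = 1, so 5 divides 5 — OK.
4) d + b = 7 + 13 = 20 — OK.
5) |13 - 5| = 8; 8 ≤ 8 — OK.
6) 5 = 9*0 + 5, so 9 does not divide 5 — violated.
7) |19 - 13| = 6 — OK.
8) a = 5, h = 12; distinct — OK.
9) a = 5, but 5 is required to differ — violated.
10) values 12, 13, 19 are pairwise distinct — OK.
11) gcd(19, 13) = 1 — OK.
12) a * b = 5 * 13 = 65, not 64 — violated.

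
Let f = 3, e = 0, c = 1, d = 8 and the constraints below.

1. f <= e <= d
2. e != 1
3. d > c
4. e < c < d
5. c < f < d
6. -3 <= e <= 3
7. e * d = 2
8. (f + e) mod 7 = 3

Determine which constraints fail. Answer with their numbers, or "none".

Constraints 1, 7 are violated.

1. values 3, 0, 8; f = 3 is not <= e = 0  ✗
2. e = 0, and 0 ≠ 1  ✓
3. d = 8, c = 1; 8 > 1  ✓
4. values 0 < 1 < 8  ✓
5. values 1 < 3 < 8  ✓
6. e = 0 lies in [-3, 3]  ✓
7. e * d = 0 * 8 = 0, not 2  ✗
8. f + e = 3; 3 mod 7 = 3  ✓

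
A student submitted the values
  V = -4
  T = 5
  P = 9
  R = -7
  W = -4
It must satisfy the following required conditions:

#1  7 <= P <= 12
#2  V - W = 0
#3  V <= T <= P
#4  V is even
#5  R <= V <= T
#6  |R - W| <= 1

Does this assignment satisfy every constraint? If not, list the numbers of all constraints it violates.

#1 P = 9 lies in [7, 12] — OK.
#2 V - W = -4 - (-4) = 0 — OK.
#3 values -4 <= 5 <= 9 — OK.
#4 V = -4 is even — OK.
#5 values -7 <= -4 <= 5 — OK.
#6 |-7 - (-4)| = 3; 3 > 1, exceeds bound 1 — violated.

Constraint 6 is violated.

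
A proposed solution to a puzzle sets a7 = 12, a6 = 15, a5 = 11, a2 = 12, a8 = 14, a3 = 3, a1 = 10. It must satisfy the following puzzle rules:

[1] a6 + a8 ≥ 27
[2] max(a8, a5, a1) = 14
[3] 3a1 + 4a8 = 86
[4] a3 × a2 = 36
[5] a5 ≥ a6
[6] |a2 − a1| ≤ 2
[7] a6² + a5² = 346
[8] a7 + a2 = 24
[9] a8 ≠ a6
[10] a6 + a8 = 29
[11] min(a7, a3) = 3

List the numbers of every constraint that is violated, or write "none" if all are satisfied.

The assignment fails constraint 5.

[1] a6 + a8 = 15 + 14 = 29; 29 ≥ 27  yes
[2] max(14, 11, 10) = 14  yes
[3] 3a1 + 4a8 = 3(10) + 4(14) = 86  yes
[4] a3 × a2 = 3 × 12 = 36  yes
[5] a5 = 11, a6 = 15; 11 < 15 (want ≥)  no
[6] |12 − 10| = 2; 2 ≤ 2  yes
[7] a6² + a5² = 15² + 11² = 225 + 121 = 346  yes
[8] a7 + a2 = 12 + 12 = 24  yes
[9] a8 = 14, a6 = 15; distinct  yes
[10] a6 + a8 = 15 + 14 = 29  yes
[11] min(12, 3) = 3  yes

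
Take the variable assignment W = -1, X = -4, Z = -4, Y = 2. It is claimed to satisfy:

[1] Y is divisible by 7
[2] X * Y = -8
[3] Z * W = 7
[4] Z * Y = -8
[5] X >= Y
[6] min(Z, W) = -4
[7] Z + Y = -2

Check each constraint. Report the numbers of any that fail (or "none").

[1] 2 = 7*0 + 2, so 7 does not divide 2  ✗
[2] X * Y = -4 * 2 = -8  ✓
[3] Z * W = -4 * (-1) = 4, not 7  ✗
[4] Z * Y = -4 * 2 = -8  ✓
[5] X = -4, Y = 2; -4 < 2 (want ≥)  ✗
[6] min(-4, -1) = -4  ✓
[7] Z + Y = -4 + 2 = -2  ✓

The assignment fails constraints 1, 3, 5.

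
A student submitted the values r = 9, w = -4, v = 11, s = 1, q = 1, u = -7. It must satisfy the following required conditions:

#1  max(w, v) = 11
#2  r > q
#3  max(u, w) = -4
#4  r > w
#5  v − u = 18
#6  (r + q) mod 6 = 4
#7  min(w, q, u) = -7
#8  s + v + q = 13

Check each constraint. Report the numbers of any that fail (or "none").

#1 max(-4, 11) = 11  yes
#2 r = 9, q = 1; 9 > 1  yes
#3 max(-7, -4) = -4  yes
#4 r = 9, w = -4; 9 > -4  yes
#5 v − u = 11 − (-7) = 18  yes
#6 r + q = 10; 10 mod 6 = 4  yes
#7 min(-4, 1, -7) = -7  yes
#8 s + v + q = 1 + 11 + 1 = 13  yes

All constraints are satisfied.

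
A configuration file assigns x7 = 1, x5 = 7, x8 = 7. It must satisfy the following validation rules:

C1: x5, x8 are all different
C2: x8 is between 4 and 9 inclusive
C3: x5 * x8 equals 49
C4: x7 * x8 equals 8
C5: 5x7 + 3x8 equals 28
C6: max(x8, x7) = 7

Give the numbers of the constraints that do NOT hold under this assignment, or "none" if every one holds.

Violated: 1, 4, 5.

C1: x5 = x8 = 7, not all different — fails.
C2: x8 = 7 lies in [4, 9] — holds.
C3: x5 * x8 = 7 * 7 = 49 — holds.
C4: x7 * x8 = 1 * 7 = 7, not 8 — fails.
C5: 5x7 + 3x8 = 5(1) + 3(7) = 26, not 28 — fails.
C6: max(7, 1) = 7 — holds.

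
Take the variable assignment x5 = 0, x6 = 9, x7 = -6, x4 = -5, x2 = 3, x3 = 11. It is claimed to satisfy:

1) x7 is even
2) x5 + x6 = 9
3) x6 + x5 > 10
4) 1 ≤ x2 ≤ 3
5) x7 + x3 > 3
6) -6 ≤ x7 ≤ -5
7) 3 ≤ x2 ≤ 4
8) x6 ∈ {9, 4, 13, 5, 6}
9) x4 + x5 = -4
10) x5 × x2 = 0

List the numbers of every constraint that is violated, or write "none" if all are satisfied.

Constraints 3 and 9 are violated.

1) x7 = -6 is even — holds.
2) x5 + x6 = 0 + 9 = 9 — holds.
3) x6 + x5 = 9 + 0 = 9; 9 ≤ 10, bound 10 not met — does not hold.
4) x2 = 3 lies in [1, 3] — holds.
5) x7 + x3 = -6 + 11 = 5; 5 > 3 — holds.
6) x7 = -6 lies in [-6, -5] — holds.
7) x2 = 3 lies in [3, 4] — holds.
8) x6 = 9 is in {9, 4, 13, 5, 6} — holds.
9) x4 + x5 = -5 + 0 = -5, not -4 — does not hold.
10) x5 × x2 = 0 × 3 = 0 — holds.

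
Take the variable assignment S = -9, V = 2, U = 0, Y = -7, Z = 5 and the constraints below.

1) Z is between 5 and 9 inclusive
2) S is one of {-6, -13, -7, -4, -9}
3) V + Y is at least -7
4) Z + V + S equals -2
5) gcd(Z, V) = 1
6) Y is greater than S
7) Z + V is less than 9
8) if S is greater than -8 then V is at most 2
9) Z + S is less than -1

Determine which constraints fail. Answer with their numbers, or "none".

1) Z = 5 lies in [5, 9] — holds.
2) S = -9 is in {-6, -13, -7, -4, -9} — holds.
3) V + Y = 2 + (-7) = -5; -5 ≥ -7 — holds.
4) Z + V + S = 5 + 2 + (-9) = -2 — holds.
5) gcd(5, 2) = 1 — holds.
6) Y = -7, S = -9; -7 > -9 — holds.
7) Z + V = 5 + 2 = 7; 7 < 9 — holds.
8) S = -9, not > -8; antecedent false, conditional vacuously true — holds.
9) Z + S = 5 + (-9) = -4; -4 < -1 — holds.

None — every constraint holds.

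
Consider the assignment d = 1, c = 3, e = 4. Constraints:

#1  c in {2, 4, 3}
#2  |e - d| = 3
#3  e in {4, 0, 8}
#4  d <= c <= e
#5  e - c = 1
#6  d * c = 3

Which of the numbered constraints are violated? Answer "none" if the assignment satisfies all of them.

#1 c = 3 is in {2, 4, 3}  yes
#2 |4 - 1| = 3  yes
#3 e = 4 is in {4, 0, 8}  yes
#4 values 1 <= 3 <= 4  yes
#5 e - c = 4 - 3 = 1  yes
#6 d * c = 1 * 3 = 3  yes

No violations.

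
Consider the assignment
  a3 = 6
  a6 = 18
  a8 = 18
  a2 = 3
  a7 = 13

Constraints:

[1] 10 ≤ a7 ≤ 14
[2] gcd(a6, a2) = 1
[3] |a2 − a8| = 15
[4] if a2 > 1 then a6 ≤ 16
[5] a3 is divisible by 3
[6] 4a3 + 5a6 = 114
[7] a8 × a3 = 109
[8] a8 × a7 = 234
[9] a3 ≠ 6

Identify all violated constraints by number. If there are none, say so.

Constraints 2, 4, 7, and 9 do not hold.

[1] a7 = 13 lies in [10, 14] — OK.
[2] gcd(18, 3) = 3, not 1 — violated.
[3] |3 − 18| = 15 — OK.
[4] a2 = 3 > 1, so we need a6 ≤ 16; but a6 = 18 > 16 — violated.
[5] 6 / 3 = 2, so 3 divides 6 — OK.
[6] 4a3 + 5a6 = 4(6) + 5(18) = 114 — OK.
[7] a8 × a3 = 18 × 6 = 108, not 109 — violated.
[8] a8 × a7 = 18 × 13 = 234 — OK.
[9] a3 = 6, but 6 is required to differ — violated.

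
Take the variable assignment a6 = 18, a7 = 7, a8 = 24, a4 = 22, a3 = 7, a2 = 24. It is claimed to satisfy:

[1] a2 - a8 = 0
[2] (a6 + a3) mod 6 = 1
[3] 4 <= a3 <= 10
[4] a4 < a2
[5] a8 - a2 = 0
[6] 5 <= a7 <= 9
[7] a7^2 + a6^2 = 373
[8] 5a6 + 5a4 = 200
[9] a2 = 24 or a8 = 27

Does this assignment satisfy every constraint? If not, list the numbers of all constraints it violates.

The assignment satisfies every constraint.

[1] a2 - a8 = 24 - 24 = 0  holds
[2] a6 + a3 = 25; 25 mod 6 = 1  holds
[3] a3 = 7 lies in [4, 10]  holds
[4] a4 = 22, a2 = 24; 22 < 24  holds
[5] a8 - a2 = 24 - 24 = 0  holds
[6] a7 = 7 lies in [5, 9]  holds
[7] a7^2 + a6^2 = 7^2 + 18^2 = 49 + 324 = 373  holds
[8] 5a6 + 5a4 = 5(18) + 5(22) = 200  holds
[9] a2 = 24 = 24 (first disjunct)  holds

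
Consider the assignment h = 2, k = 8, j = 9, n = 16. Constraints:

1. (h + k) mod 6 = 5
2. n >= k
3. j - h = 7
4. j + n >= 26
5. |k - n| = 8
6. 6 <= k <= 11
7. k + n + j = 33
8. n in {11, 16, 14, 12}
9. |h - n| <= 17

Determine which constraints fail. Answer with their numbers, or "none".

Constraints 1 and 4 do not hold.

1. h + k = 10; 10 mod 6 = 4, not 5 — violated.
2. n = 16, k = 8; 16 ≥ 8 — OK.
3. j - h = 9 - 2 = 7 — OK.
4. j + n = 9 + 16 = 25; 25 < 26, bound 26 not met — violated.
5. |8 - 16| = 8 — OK.
6. k = 8 lies in [6, 11] — OK.
7. k + n + j = 8 + 16 + 9 = 33 — OK.
8. n = 16 is in {11, 16, 14, 12} — OK.
9. |2 - 16| = 14; 14 ≤ 17 — OK.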